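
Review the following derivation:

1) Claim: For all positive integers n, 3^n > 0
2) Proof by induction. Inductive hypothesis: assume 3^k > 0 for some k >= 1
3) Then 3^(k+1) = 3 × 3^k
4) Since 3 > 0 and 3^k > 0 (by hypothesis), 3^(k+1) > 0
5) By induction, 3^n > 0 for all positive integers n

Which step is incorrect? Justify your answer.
Step 5: By induction, 3^n > 0 for all positive integers n

Step 5 concludes the proof by induction, but no base case was ever established. A valid induction proof requires: (1) a base case proving 3^1 > 0, and (2) an inductive step showing IF 3^k > 0 THEN 3^(k+1) > 0. Steps 2-4 correctly establish the inductive step, but without the base case the conclusion in step 5 does not follow.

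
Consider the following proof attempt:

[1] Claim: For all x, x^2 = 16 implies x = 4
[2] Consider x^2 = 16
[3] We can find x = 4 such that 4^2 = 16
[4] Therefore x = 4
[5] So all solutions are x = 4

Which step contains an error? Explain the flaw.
Step 4: Therefore x = 4

Step 4 incorrectly concludes that x = 4 is the only solution. The proof shows that x = 4 is A solution (existence), but does not show it is the ONLY solution (uniqueness). In fact, x = -4 is also a solution since (-4)^2 = 16. Finding one solution doesn't prove there are no others.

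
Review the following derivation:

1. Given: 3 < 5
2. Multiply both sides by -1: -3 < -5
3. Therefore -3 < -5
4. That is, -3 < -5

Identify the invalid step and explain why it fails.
Step 2: Multiply both sides by -1: -3 < -5

Step 2 multiplies both sides by -1 but fails to reverse the inequality sign. When multiplying (or dividing) an inequality by a negative number, the direction must be reversed. Since 3 < 5, we should get -3 > -5, i.e., -3 > -5.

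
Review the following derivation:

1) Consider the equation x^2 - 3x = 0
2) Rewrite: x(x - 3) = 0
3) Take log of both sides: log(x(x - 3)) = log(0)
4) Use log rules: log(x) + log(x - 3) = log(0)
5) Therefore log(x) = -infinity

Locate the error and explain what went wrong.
Step 3: Take log of both sides: log(x(x - 3)) = log(0)

Step 3 takes the logarithm of both sides, resulting in log(0) on the right side. The logarithm is only defined for positive numbers; log(0) is undefined (approaches negative infinity). This operation is invalid.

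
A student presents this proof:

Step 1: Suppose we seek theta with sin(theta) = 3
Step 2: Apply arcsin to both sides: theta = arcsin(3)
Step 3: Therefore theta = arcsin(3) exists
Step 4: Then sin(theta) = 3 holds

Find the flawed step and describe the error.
Step 2: Apply arcsin to both sides: theta = arcsin(3)

Step 2 applies arcsin to 3. However, arcsin(x) is only defined for x in [-1, 1] because sin(theta) can only produce values in that range. Since |3| > 1, arcsin(3) is undefined. There is no angle whose sine equals 3.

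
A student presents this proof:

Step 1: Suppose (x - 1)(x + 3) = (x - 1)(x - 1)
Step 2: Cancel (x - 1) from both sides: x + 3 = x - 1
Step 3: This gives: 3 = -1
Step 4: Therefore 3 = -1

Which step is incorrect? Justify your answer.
Step 2: Cancel (x - 1) from both sides: x + 3 = x - 1

Step 2 cancels (x - 1) from both sides. This is only valid if (x - 1) ≠ 0, i.e., x ≠ 1. When x = 1, both sides equal zero regardless of the other factors. The correct approach requires considering x = 1 as a separate case.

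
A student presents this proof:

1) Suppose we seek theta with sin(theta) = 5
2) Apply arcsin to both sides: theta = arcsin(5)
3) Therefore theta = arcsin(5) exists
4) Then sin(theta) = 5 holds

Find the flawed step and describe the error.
Step 2: Apply arcsin to both sides: theta = arcsin(5)

Step 2 applies arcsin to 5. However, arcsin(x) is only defined for x in [-1, 1] because sin(theta) can only produce values in that range. Since |5| > 1, arcsin(5) is undefined. There is no angle whose sine equals 5.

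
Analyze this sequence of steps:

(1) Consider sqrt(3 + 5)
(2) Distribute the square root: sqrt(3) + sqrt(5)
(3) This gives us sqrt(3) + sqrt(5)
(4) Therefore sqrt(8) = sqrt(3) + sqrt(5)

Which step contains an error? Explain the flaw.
Step 2: Distribute the square root: sqrt(3) + sqrt(5)

Step 2 incorrectly 'distributes' the square root over addition. The square root function does not distribute: sqrt(a + b) ≠ sqrt(a) + sqrt(b). In fact, sqrt(3 + 5) = sqrt(8) ≈ 2.8284, while sqrt(3) + sqrt(5) ≈ 3.9681.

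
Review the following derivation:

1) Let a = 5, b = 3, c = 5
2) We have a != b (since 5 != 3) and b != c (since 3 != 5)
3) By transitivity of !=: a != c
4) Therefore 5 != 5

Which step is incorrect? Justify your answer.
Step 3: By transitivity of !=: a != c

Step 3 incorrectly applies transitivity to the '!=' relation. Transitivity states: if a R b and b R c, then a R c. However, '!=' is not transitive. Counterexample: 5 != 3 and 3 != 5, but 5 = 5 (both equal 5). Transitivity holds for relations like <, <=, =, but not for !=.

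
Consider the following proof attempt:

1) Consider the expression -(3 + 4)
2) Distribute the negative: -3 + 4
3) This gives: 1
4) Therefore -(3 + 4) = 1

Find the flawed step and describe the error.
Step 2: Distribute the negative: -3 + 4

Step 2 incorrectly distributes the negative sign. The correct distribution is -(3 + 4) = -3 - 4 = -7. The negative must be applied to both terms, not just the first. The error treats -(3 + 4) as -3 + 4, which equals 1 instead of -7.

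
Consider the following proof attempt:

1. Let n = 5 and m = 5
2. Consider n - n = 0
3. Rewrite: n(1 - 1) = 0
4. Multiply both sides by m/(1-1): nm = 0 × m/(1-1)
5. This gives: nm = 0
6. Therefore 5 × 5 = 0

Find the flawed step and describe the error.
Step 4: Multiply both sides by m/(1-1): nm = 0 × m/(1-1)

Step 4 multiplies both sides by m/(1-1). However, 1-1 = 0, so this is multiplication by m/0, which is undefined. We cannot multiply by an undefined expression.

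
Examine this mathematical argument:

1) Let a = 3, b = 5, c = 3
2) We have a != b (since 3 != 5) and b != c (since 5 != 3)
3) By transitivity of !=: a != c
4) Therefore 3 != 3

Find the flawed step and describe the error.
Step 3: By transitivity of !=: a != c

Step 3 incorrectly applies transitivity to the '!=' relation. Transitivity states: if a R b and b R c, then a R c. However, '!=' is not transitive. Counterexample: 3 != 5 and 5 != 3, but 3 = 3 (both equal 3). Transitivity holds for relations like <, <=, =, but not for !=.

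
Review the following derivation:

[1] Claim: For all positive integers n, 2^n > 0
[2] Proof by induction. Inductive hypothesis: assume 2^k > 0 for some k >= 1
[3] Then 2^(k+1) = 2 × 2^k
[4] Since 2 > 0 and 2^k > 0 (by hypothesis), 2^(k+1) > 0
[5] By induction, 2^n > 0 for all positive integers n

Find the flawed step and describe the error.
Step 5: By induction, 2^n > 0 for all positive integers n

Step 5 concludes the proof by induction, but no base case was ever established. A valid induction proof requires: (1) a base case proving 2^1 > 0, and (2) an inductive step showing IF 2^k > 0 THEN 2^(k+1) > 0. Steps 2-4 correctly establish the inductive step, but without the base case the conclusion in step 5 does not follow.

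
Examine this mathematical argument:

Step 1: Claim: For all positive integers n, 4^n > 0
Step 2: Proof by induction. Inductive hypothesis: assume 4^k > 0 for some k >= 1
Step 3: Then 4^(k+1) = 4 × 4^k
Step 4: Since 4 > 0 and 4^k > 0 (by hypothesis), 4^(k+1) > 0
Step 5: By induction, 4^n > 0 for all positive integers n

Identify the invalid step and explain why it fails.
Step 5: By induction, 4^n > 0 for all positive integers n

Step 5 concludes the proof by induction, but no base case was ever established. A valid induction proof requires: (1) a base case proving 4^1 > 0, and (2) an inductive step showing IF 4^k > 0 THEN 4^(k+1) > 0. Steps 2-4 correctly establish the inductive step, but without the base case the conclusion in step 5 does not follow.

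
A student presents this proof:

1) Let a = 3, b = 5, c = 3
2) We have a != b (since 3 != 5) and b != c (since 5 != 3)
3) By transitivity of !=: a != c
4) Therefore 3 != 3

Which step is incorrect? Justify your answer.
Step 3: By transitivity of !=: a != c

Step 3 incorrectly applies transitivity to the '!=' relation. Transitivity states: if a R b and b R c, then a R c. However, '!=' is not transitive. Counterexample: 3 != 5 and 5 != 3, but 3 = 3 (both equal 3). Transitivity holds for relations like <, <=, =, but not for !=.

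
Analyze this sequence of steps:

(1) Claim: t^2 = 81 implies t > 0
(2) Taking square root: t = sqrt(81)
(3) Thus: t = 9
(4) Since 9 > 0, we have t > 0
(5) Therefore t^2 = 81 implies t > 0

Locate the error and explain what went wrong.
Step 2: Taking square root: t = sqrt(81)

Step 2 takes the square root and assumes the positive root only. The equation t^2 = 81 actually has two solutions: t = 9 and t = -9. The proof silently assumes t > 0 without justification, then uses this assumption to conclude t > 0, which is circular. The counterexample t = -9 shows the claim is false.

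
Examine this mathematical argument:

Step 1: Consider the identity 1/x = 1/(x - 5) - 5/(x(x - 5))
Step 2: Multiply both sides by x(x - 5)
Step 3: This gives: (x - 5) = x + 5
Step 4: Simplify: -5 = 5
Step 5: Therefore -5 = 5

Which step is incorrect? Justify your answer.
Step 3: This gives: (x - 5) = x + 5

Step 3 makes a sign error when clearing denominators. Multiplying -5/(x(x - 5)) by x(x - 5) gives -5, not +5. The correct result is (x - 5) = x - 5, which is trivially true, not (x - 5) = x + 5. (Step 1 is a valid identity: 1/(x - 5) - 5/(x(x - 5)) = (x - 5)/(x(x - 5)) = 1/x.)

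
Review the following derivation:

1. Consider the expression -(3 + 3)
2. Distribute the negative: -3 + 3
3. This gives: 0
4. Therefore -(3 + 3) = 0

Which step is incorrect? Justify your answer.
Step 2: Distribute the negative: -3 + 3

Step 2 incorrectly distributes the negative sign. The correct distribution is -(3 + 3) = -3 - 3 = -6. The negative must be applied to both terms, not just the first. The error treats -(3 + 3) as -3 + 3, which equals 0 instead of -6.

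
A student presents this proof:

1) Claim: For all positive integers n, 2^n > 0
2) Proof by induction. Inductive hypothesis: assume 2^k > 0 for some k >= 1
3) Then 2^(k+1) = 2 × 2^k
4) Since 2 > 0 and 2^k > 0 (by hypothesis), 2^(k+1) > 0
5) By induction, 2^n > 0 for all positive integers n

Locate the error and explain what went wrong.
Step 5: By induction, 2^n > 0 for all positive integers n

Step 5 concludes the proof by induction, but no base case was ever established. A valid induction proof requires: (1) a base case proving 2^1 > 0, and (2) an inductive step showing IF 2^k > 0 THEN 2^(k+1) > 0. Steps 2-4 correctly establish the inductive step, but without the base case the conclusion in step 5 does not follow.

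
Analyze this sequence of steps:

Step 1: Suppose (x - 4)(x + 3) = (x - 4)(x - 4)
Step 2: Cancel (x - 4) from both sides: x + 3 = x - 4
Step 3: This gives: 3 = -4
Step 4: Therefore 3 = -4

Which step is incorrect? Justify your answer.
Step 2: Cancel (x - 4) from both sides: x + 3 = x - 4

Step 2 cancels (x - 4) from both sides. This is only valid if (x - 4) ≠ 0, i.e., x ≠ 4. When x = 4, both sides equal zero regardless of the other factors. The correct approach requires considering x = 4 as a separate case.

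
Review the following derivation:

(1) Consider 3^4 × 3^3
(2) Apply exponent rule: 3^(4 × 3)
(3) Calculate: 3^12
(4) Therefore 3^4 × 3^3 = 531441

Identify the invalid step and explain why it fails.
Step 2: Apply exponent rule: 3^(4 × 3)

Step 2 incorrectly states that a^b × a^c = a^(b×c). The correct rule is a^b × a^c = a^(b+c). The actual value is 3^4 × 3^3 = 3^7 = 2187, not 3^12 = 531441.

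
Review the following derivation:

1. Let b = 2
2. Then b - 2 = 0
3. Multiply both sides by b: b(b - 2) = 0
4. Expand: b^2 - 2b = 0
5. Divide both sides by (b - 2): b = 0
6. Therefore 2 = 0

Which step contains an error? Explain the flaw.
Step 5: Divide both sides by (b - 2): b = 0

Step 5 divides both sides by (b - 2). However, since b = 2, we have (b - 2) = 0. Division by zero is undefined, making this step invalid.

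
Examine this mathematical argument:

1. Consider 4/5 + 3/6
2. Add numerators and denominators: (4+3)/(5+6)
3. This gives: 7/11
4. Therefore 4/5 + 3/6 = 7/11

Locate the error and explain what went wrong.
Step 2: Add numerators and denominators: (4+3)/(5+6)

Step 2 incorrectly adds fractions by separately adding numerators and denominators. This is wrong. The correct method requires a common denominator: 4/5 + 3/6 = (4×6 + 3×5)/(5×6) = 39/30 = 13/10. The method used gives 7/11, which is different.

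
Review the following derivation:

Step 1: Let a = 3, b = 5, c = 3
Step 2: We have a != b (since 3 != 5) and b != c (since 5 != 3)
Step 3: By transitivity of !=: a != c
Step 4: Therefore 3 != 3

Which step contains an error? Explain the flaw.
Step 3: By transitivity of !=: a != c

Step 3 incorrectly applies transitivity to the '!=' relation. Transitivity states: if a R b and b R c, then a R c. However, '!=' is not transitive. Counterexample: 3 != 5 and 5 != 3, but 3 = 3 (both equal 3). Transitivity holds for relations like <, <=, =, but not for !=.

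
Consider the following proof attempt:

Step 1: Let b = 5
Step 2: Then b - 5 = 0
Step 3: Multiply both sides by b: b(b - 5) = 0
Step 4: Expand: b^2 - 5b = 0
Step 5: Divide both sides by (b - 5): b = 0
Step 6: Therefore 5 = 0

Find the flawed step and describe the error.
Step 5: Divide both sides by (b - 5): b = 0

Step 5 divides both sides by (b - 5). However, since b = 5, we have (b - 5) = 0. Division by zero is undefined, making this step invalid.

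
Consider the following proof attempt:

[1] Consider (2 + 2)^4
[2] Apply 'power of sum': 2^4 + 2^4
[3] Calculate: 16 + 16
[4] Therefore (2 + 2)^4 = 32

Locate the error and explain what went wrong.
Step 2: Apply 'power of sum': 2^4 + 2^4

Step 2 incorrectly applies a non-existent rule '(a+b)^n = a^n + b^n'. This is false in general. The correct expansion uses the binomial theorem. The actual value is (2 + 2)^4 = 4^4 = 256, not 32.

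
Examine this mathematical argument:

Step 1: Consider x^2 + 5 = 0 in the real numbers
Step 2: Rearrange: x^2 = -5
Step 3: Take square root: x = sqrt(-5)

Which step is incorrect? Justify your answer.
Step 3: Take square root: x = sqrt(-5)

Step 3 takes the square root of -5, which is negative. In the real number system, the square root of a negative number is undefined. The equation x^2 + 5 = 0 has no real solutions. Square roots of negative numbers only exist in the complex numbers.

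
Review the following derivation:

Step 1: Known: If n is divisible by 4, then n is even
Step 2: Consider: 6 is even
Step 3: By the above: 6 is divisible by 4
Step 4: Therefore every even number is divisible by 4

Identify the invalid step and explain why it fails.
Step 3: By the above: 6 is divisible by 4

Step 3 commits the fallacy of affirming the consequent. The known fact 'divisible by 4 → even' does NOT imply 'even → divisible by 4'. That would be the converse, which is false. For example, 6 is even but 6 ÷ 4 = 1.50, which is not an integer.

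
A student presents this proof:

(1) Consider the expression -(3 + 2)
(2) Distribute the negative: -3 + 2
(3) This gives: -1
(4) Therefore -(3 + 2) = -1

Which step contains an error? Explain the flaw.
Step 2: Distribute the negative: -3 + 2

Step 2 incorrectly distributes the negative sign. The correct distribution is -(3 + 2) = -3 - 2 = -5. The negative must be applied to both terms, not just the first. The error treats -(3 + 2) as -3 + 2, which equals -1 instead of -5.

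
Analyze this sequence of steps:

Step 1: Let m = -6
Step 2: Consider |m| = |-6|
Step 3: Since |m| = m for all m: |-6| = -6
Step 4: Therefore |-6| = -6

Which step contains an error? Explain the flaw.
Step 3: Since |m| = m for all m: |-6| = -6

Step 3 incorrectly states that |m| = m for all m. The correct definition is |m| = m when m >= 0, and |m| = -m when m < 0. Since -6 < 0, we have |-6| = -(-6) = 6, not -6.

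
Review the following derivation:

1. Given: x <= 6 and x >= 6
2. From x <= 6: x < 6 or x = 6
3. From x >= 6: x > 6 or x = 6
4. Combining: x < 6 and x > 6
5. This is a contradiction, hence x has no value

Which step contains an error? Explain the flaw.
Step 4: Combining: x < 6 and x > 6

Step 4 incorrectly combines the conditions. From x <= 6 and x >= 6, the intersection is x = 6. The error treats the 'or' cases as 'and' requirements. The correct conclusion is that x = 6 is the unique solution, not that no solution exists.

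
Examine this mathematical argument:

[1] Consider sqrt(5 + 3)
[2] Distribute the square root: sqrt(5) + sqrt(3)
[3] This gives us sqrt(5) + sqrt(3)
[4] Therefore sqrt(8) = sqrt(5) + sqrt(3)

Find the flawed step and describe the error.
Step 2: Distribute the square root: sqrt(5) + sqrt(3)

Step 2 incorrectly 'distributes' the square root over addition. The square root function does not distribute: sqrt(a + b) ≠ sqrt(a) + sqrt(b). In fact, sqrt(5 + 3) = sqrt(8) ≈ 2.8284, while sqrt(5) + sqrt(3) ≈ 3.9681.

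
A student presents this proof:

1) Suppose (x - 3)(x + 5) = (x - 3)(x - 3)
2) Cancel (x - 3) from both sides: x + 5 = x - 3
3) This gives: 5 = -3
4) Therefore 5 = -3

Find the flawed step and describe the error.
Step 2: Cancel (x - 3) from both sides: x + 5 = x - 3

Step 2 cancels (x - 3) from both sides. This is only valid if (x - 3) ≠ 0, i.e., x ≠ 3. When x = 3, both sides equal zero regardless of the other factors. The correct approach requires considering x = 3 as a separate case.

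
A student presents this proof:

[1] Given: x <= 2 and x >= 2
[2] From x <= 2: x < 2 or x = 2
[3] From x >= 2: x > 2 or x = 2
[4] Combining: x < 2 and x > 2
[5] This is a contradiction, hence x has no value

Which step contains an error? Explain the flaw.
Step 4: Combining: x < 2 and x > 2

Step 4 incorrectly combines the conditions. From x <= 2 and x >= 2, the intersection is x = 2. The error treats the 'or' cases as 'and' requirements. The correct conclusion is that x = 2 is the unique solution, not that no solution exists.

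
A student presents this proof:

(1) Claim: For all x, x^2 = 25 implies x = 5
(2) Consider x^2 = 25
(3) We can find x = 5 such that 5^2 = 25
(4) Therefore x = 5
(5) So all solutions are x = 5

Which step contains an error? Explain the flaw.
Step 4: Therefore x = 5

Step 4 incorrectly concludes that x = 5 is the only solution. The proof shows that x = 5 is A solution (existence), but does not show it is the ONLY solution (uniqueness). In fact, x = -5 is also a solution since (-5)^2 = 25. Finding one solution doesn't prove there are no others.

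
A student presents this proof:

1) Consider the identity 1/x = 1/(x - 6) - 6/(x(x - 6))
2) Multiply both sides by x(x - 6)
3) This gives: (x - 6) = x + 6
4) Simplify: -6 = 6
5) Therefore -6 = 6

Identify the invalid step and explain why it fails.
Step 3: This gives: (x - 6) = x + 6

Step 3 makes a sign error when clearing denominators. Multiplying -6/(x(x - 6)) by x(x - 6) gives -6, not +6. The correct result is (x - 6) = x - 6, which is trivially true, not (x - 6) = x + 6. (Step 1 is a valid identity: 1/(x - 6) - 6/(x(x - 6)) = (x - 6)/(x(x - 6)) = 1/x.)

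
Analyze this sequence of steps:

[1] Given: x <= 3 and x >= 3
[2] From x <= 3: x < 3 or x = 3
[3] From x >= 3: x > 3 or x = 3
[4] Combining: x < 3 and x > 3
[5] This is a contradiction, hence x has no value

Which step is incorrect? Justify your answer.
Step 4: Combining: x < 3 and x > 3

Step 4 incorrectly combines the conditions. From x <= 3 and x >= 3, the intersection is x = 3. The error treats the 'or' cases as 'and' requirements. The correct conclusion is that x = 3 is the unique solution, not that no solution exists.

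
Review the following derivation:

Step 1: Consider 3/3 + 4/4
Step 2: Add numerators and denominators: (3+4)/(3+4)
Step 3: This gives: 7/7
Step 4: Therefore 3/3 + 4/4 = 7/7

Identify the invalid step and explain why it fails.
Step 2: Add numerators and denominators: (3+4)/(3+4)

Step 2 incorrectly adds fractions by separately adding numerators and denominators. This is wrong. The correct method requires a common denominator: 3/3 + 4/4 = (3×4 + 4×3)/(3×4) = 24/12 = 2. The method used gives 7/7, which is different.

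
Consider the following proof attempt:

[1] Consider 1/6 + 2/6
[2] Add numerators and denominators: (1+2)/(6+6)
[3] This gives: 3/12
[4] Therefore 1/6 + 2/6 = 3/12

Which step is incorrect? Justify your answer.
Step 2: Add numerators and denominators: (1+2)/(6+6)

Step 2 incorrectly adds fractions by separately adding numerators and denominators. This is wrong. The correct method requires a common denominator: 1/6 + 2/6 = (1×6 + 2×6)/(6×6) = 18/36 = 1/2. The method used gives 3/12, which is different.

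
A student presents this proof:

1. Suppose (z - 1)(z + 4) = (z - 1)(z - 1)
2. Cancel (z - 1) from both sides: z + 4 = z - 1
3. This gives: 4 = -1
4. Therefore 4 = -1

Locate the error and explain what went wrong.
Step 2: Cancel (z - 1) from both sides: z + 4 = z - 1

Step 2 cancels (z - 1) from both sides. This is only valid if (z - 1) ≠ 0, i.e., z ≠ 1. When z = 1, both sides equal zero regardless of the other factors. The correct approach requires considering z = 1 as a separate case.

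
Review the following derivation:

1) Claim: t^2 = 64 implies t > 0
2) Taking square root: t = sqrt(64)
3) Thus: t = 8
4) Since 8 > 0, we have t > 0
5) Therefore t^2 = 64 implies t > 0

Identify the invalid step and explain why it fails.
Step 2: Taking square root: t = sqrt(64)

Step 2 takes the square root and assumes the positive root only. The equation t^2 = 64 actually has two solutions: t = 8 and t = -8. The proof silently assumes t > 0 without justification, then uses this assumption to conclude t > 0, which is circular. The counterexample t = -8 shows the claim is false.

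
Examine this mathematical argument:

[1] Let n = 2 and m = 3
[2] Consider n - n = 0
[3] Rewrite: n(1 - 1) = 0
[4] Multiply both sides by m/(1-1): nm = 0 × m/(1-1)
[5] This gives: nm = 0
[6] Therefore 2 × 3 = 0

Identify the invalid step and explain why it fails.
Step 4: Multiply both sides by m/(1-1): nm = 0 × m/(1-1)

Step 4 multiplies both sides by m/(1-1). However, 1-1 = 0, so this is multiplication by m/0, which is undefined. We cannot multiply by an undefined expression.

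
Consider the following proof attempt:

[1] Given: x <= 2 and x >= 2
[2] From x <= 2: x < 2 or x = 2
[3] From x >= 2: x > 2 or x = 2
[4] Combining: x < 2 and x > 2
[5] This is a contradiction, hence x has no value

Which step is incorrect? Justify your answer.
Step 4: Combining: x < 2 and x > 2

Step 4 incorrectly combines the conditions. From x <= 2 and x >= 2, the intersection is x = 2. The error treats the 'or' cases as 'and' requirements. The correct conclusion is that x = 2 is the unique solution, not that no solution exists.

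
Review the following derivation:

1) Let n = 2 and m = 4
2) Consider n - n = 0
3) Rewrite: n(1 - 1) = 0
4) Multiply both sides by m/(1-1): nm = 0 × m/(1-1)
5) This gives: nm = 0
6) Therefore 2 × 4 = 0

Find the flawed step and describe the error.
Step 4: Multiply both sides by m/(1-1): nm = 0 × m/(1-1)

Step 4 multiplies both sides by m/(1-1). However, 1-1 = 0, so this is multiplication by m/0, which is undefined. We cannot multiply by an undefined expression.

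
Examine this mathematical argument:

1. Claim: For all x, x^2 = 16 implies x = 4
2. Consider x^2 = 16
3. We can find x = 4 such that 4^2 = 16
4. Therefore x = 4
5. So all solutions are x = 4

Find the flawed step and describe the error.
Step 4: Therefore x = 4

Step 4 incorrectly concludes that x = 4 is the only solution. The proof shows that x = 4 is A solution (existence), but does not show it is the ONLY solution (uniqueness). In fact, x = -4 is also a solution since (-4)^2 = 16. Finding one solution doesn't prove there are no others.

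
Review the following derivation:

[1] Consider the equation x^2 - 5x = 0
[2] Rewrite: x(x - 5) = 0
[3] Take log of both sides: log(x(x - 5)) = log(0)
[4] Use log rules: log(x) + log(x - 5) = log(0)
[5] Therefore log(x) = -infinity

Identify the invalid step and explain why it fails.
Step 3: Take log of both sides: log(x(x - 5)) = log(0)

Step 3 takes the logarithm of both sides, resulting in log(0) on the right side. The logarithm is only defined for positive numbers; log(0) is undefined (approaches negative infinity). This operation is invalid.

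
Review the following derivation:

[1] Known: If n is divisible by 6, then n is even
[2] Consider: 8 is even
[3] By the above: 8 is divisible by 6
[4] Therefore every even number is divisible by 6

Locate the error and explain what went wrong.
Step 3: By the above: 8 is divisible by 6

Step 3 commits the fallacy of affirming the consequent. The known fact 'divisible by 6 → even' does NOT imply 'even → divisible by 6'. That would be the converse, which is false. For example, 8 is even but 8 ÷ 6 = 1.33, which is not an integer.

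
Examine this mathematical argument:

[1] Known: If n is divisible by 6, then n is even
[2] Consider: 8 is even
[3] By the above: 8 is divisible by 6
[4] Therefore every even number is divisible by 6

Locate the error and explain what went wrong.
Step 3: By the above: 8 is divisible by 6

Step 3 commits the fallacy of affirming the consequent. The known fact 'divisible by 6 → even' does NOT imply 'even → divisible by 6'. That would be the converse, which is false. For example, 8 is even but 8 ÷ 6 = 1.33, which is not an integer.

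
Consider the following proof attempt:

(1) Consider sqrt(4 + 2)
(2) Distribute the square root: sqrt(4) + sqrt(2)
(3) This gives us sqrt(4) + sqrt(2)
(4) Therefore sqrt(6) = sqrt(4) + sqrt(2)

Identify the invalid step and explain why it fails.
Step 2: Distribute the square root: sqrt(4) + sqrt(2)

Step 2 incorrectly 'distributes' the square root over addition. The square root function does not distribute: sqrt(a + b) ≠ sqrt(a) + sqrt(b). In fact, sqrt(4 + 2) = sqrt(6) ≈ 2.4495, while sqrt(4) + sqrt(2) ≈ 3.4142.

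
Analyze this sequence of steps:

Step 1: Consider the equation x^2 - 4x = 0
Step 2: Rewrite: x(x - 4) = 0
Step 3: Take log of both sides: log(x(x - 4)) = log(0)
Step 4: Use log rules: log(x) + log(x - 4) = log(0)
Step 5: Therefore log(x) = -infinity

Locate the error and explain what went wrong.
Step 3: Take log of both sides: log(x(x - 4)) = log(0)

Step 3 takes the logarithm of both sides, resulting in log(0) on the right side. The logarithm is only defined for positive numbers; log(0) is undefined (approaches negative infinity). This operation is invalid.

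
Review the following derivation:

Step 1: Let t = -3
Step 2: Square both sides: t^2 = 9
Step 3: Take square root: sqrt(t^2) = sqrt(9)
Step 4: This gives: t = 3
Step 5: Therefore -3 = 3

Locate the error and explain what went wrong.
Step 4: This gives: t = 3

Step 4 incorrectly states that sqrt(t^2) = t. The correct identity is sqrt(t^2) = |t|. Since t = -3 < 0, we have sqrt(t^2) = |-3| = 3, not t = -3.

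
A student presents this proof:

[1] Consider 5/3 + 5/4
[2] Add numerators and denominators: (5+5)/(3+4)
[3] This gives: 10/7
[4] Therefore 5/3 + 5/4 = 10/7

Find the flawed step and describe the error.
Step 2: Add numerators and denominators: (5+5)/(3+4)

Step 2 incorrectly adds fractions by separately adding numerators and denominators. This is wrong. The correct method requires a common denominator: 5/3 + 5/4 = (5×4 + 5×3)/(3×4) = 35/12 = 35/12. The method used gives 10/7, which is different.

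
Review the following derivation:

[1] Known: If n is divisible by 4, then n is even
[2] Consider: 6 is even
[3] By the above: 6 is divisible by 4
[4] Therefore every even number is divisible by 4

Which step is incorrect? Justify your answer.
Step 3: By the above: 6 is divisible by 4

Step 3 commits the fallacy of affirming the consequent. The known fact 'divisible by 4 → even' does NOT imply 'even → divisible by 4'. That would be the converse, which is false. For example, 6 is even but 6 ÷ 4 = 1.50, which is not an integer.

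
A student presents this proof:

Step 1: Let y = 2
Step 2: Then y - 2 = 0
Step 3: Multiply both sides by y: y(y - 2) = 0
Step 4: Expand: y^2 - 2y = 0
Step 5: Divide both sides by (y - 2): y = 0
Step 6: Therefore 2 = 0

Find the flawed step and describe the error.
Step 5: Divide both sides by (y - 2): y = 0

Step 5 divides both sides by (y - 2). However, since y = 2, we have (y - 2) = 0. Division by zero is undefined, making this step invalid.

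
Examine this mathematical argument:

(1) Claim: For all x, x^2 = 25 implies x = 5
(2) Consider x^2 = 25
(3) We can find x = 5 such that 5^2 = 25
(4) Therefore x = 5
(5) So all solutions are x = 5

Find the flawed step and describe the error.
Step 4: Therefore x = 5

Step 4 incorrectly concludes that x = 5 is the only solution. The proof shows that x = 5 is A solution (existence), but does not show it is the ONLY solution (uniqueness). In fact, x = -5 is also a solution since (-5)^2 = 25. Finding one solution doesn't prove there are no others.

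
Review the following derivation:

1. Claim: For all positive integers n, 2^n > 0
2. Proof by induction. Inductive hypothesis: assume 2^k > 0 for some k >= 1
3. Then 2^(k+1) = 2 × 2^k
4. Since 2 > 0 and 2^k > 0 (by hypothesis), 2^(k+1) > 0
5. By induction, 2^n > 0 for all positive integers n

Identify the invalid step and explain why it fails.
Step 5: By induction, 2^n > 0 for all positive integers n

Step 5 concludes the proof by induction, but no base case was ever established. A valid induction proof requires: (1) a base case proving 2^1 > 0, and (2) an inductive step showing IF 2^k > 0 THEN 2^(k+1) > 0. Steps 2-4 correctly establish the inductive step, but without the base case the conclusion in step 5 does not follow.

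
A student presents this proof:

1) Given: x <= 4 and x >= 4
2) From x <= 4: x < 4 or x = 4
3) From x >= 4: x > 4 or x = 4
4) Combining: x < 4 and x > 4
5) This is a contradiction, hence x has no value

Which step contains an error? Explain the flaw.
Step 4: Combining: x < 4 and x > 4

Step 4 incorrectly combines the conditions. From x <= 4 and x >= 4, the intersection is x = 4. The error treats the 'or' cases as 'and' requirements. The correct conclusion is that x = 4 is the unique solution, not that no solution exists.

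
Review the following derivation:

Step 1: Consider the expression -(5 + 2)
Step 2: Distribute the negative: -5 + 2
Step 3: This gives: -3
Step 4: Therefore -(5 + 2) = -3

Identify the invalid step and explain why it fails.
Step 2: Distribute the negative: -5 + 2

Step 2 incorrectly distributes the negative sign. The correct distribution is -(5 + 2) = -5 - 2 = -7. The negative must be applied to both terms, not just the first. The error treats -(5 + 2) as -5 + 2, which equals -3 instead of -7.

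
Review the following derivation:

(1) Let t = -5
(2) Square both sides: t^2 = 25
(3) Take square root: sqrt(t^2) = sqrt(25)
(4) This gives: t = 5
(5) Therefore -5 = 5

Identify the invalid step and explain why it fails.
Step 4: This gives: t = 5

Step 4 incorrectly states that sqrt(t^2) = t. The correct identity is sqrt(t^2) = |t|. Since t = -5 < 0, we have sqrt(t^2) = |-5| = 5, not t = -5.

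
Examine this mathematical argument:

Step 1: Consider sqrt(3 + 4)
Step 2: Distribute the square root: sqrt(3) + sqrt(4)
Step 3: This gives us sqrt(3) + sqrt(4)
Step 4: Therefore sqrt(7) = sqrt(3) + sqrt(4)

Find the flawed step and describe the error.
Step 2: Distribute the square root: sqrt(3) + sqrt(4)

Step 2 incorrectly 'distributes' the square root over addition. The square root function does not distribute: sqrt(a + b) ≠ sqrt(a) + sqrt(b). In fact, sqrt(3 + 4) = sqrt(7) ≈ 2.6458, while sqrt(3) + sqrt(4) ≈ 3.7321.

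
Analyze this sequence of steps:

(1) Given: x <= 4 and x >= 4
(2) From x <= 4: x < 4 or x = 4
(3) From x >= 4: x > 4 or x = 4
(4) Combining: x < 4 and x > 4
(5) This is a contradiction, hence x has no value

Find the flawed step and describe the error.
Step 4: Combining: x < 4 and x > 4

Step 4 incorrectly combines the conditions. From x <= 4 and x >= 4, the intersection is x = 4. The error treats the 'or' cases as 'and' requirements. The correct conclusion is that x = 4 is the unique solution, not that no solution exists.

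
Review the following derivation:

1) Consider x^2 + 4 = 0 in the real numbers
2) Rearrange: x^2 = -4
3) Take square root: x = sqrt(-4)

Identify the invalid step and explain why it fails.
Step 3: Take square root: x = sqrt(-4)

Step 3 takes the square root of -4, which is negative. In the real number system, the square root of a negative number is undefined. The equation x^2 + 4 = 0 has no real solutions. Square roots of negative numbers only exist in the complex numbers.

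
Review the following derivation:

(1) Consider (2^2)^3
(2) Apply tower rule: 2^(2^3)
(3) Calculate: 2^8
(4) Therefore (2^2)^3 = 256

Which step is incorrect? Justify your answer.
Step 2: Apply tower rule: 2^(2^3)

Step 2 incorrectly states that (a^b)^c = a^(b^c). The correct rule is (a^b)^c = a^(b×c). The actual value is (2^2)^3 = 2^6 = 64, not 2^8 = 256.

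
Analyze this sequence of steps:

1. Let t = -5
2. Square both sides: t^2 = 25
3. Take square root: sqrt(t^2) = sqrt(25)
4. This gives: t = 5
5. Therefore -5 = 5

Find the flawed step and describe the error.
Step 4: This gives: t = 5

Step 4 incorrectly states that sqrt(t^2) = t. The correct identity is sqrt(t^2) = |t|. Since t = -5 < 0, we have sqrt(t^2) = |-5| = 5, not t = -5.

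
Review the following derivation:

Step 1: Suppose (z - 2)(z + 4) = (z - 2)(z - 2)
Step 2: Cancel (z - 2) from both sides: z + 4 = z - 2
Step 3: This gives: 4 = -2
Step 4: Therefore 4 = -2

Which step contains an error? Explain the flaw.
Step 2: Cancel (z - 2) from both sides: z + 4 = z - 2

Step 2 cancels (z - 2) from both sides. This is only valid if (z - 2) ≠ 0, i.e., z ≠ 2. When z = 2, both sides equal zero regardless of the other factors. The correct approach requires considering z = 2 as a separate case.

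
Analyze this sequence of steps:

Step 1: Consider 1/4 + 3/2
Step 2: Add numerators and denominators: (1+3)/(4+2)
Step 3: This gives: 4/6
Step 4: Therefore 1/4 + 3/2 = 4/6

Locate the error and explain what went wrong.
Step 2: Add numerators and denominators: (1+3)/(4+2)

Step 2 incorrectly adds fractions by separately adding numerators and denominators. This is wrong. The correct method requires a common denominator: 1/4 + 3/2 = (1×2 + 3×4)/(4×2) = 14/8 = 7/4. The method used gives 4/6, which is different.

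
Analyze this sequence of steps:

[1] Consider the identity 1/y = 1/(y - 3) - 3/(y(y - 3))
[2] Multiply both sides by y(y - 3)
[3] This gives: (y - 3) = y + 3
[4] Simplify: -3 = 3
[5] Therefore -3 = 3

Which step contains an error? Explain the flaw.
Step 3: This gives: (y - 3) = y + 3

Step 3 makes a sign error when clearing denominators. Multiplying -3/(y(y - 3)) by y(y - 3) gives -3, not +3. The correct result is (y - 3) = y - 3, which is trivially true, not (y - 3) = y + 3. (Step 1 is a valid identity: 1/(y - 3) - 3/(y(y - 3)) = (y - 3)/(y(y - 3)) = 1/y.)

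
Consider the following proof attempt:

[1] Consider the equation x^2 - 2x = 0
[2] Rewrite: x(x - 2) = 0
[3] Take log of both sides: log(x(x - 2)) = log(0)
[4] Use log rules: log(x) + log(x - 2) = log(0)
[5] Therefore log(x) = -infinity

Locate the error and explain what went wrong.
Step 3: Take log of both sides: log(x(x - 2)) = log(0)

Step 3 takes the logarithm of both sides, resulting in log(0) on the right side. The logarithm is only defined for positive numbers; log(0) is undefined (approaches negative infinity). This operation is invalid.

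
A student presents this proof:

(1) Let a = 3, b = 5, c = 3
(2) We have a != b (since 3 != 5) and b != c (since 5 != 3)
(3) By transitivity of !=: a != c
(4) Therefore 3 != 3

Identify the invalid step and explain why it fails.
Step 3: By transitivity of !=: a != c

Step 3 incorrectly applies transitivity to the '!=' relation. Transitivity states: if a R b and b R c, then a R c. However, '!=' is not transitive. Counterexample: 3 != 5 and 5 != 3, but 3 = 3 (both equal 3). Transitivity holds for relations like <, <=, =, but not for !=.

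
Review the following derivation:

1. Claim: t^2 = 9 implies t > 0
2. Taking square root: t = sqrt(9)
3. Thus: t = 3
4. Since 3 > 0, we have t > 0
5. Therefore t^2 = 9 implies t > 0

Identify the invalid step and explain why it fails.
Step 2: Taking square root: t = sqrt(9)

Step 2 takes the square root and assumes the positive root only. The equation t^2 = 9 actually has two solutions: t = 3 and t = -3. The proof silently assumes t > 0 without justification, then uses this assumption to conclude t > 0, which is circular. The counterexample t = -3 shows the claim is false.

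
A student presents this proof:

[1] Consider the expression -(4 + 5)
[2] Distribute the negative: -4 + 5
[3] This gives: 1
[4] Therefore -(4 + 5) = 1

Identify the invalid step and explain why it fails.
Step 2: Distribute the negative: -4 + 5

Step 2 incorrectly distributes the negative sign. The correct distribution is -(4 + 5) = -4 - 5 = -9. The negative must be applied to both terms, not just the first. The error treats -(4 + 5) as -4 + 5, which equals 1 instead of -9.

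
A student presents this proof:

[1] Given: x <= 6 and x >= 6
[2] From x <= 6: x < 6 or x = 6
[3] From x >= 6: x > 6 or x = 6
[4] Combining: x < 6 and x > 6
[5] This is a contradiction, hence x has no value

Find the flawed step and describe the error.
Step 4: Combining: x < 6 and x > 6

Step 4 incorrectly combines the conditions. From x <= 6 and x >= 6, the intersection is x = 6. The error treats the 'or' cases as 'and' requirements. The correct conclusion is that x = 6 is the unique solution, not that no solution exists.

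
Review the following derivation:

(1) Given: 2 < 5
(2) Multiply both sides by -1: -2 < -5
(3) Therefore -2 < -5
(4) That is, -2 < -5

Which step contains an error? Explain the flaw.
Step 2: Multiply both sides by -1: -2 < -5

Step 2 multiplies both sides by -1 but fails to reverse the inequality sign. When multiplying (or dividing) an inequality by a negative number, the direction must be reversed. Since 2 < 5, we should get -2 > -5, i.e., -2 > -5.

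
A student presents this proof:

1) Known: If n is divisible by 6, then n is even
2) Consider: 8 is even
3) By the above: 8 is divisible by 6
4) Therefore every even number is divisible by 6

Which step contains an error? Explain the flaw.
Step 3: By the above: 8 is divisible by 6

Step 3 commits the fallacy of affirming the consequent. The known fact 'divisible by 6 → even' does NOT imply 'even → divisible by 6'. That would be the converse, which is false. For example, 8 is even but 8 ÷ 6 = 1.33, which is not an integer.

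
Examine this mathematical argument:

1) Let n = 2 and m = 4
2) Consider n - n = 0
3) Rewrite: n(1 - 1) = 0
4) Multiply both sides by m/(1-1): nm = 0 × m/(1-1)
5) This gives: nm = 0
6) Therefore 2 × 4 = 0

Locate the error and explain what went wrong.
Step 4: Multiply both sides by m/(1-1): nm = 0 × m/(1-1)

Step 4 multiplies both sides by m/(1-1). However, 1-1 = 0, so this is multiplication by m/0, which is undefined. We cannot multiply by an undefined expression.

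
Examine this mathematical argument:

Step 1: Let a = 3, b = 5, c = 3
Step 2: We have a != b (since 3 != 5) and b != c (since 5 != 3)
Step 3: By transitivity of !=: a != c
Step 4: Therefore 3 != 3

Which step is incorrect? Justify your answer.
Step 3: By transitivity of !=: a != c

Step 3 incorrectly applies transitivity to the '!=' relation. Transitivity states: if a R b and b R c, then a R c. However, '!=' is not transitive. Counterexample: 3 != 5 and 5 != 3, but 3 = 3 (both equal 3). Transitivity holds for relations like <, <=, =, but not for !=.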